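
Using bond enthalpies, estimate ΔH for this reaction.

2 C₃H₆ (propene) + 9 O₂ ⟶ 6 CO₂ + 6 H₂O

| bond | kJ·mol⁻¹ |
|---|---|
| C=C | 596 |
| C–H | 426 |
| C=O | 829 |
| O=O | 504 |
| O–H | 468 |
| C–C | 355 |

ΔH ≈ −4014 kJ

Bonds broken (reactants):
  C–C: 2 × 355 = 710
  C–H: 12 × 426 = 5112
  C=C: 2 × 596 = 1192
  O=O: 9 × 504 = 4536
  Σ(broken) = 11550 kJ
Bonds formed (products):
  C=O: 12 × 829 = 9948
  O–H: 12 × 468 = 5616
  Σ(formed) = 15564 kJ
ΔH = Σ(broken) − Σ(formed) = 11550 − 15564 = −4014 kJ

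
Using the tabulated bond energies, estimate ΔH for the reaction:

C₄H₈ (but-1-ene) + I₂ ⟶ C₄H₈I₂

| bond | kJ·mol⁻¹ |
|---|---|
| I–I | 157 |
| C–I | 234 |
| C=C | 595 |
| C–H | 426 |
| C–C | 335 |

ΔH ≈ −51 kJ

Bonds broken (reactants):
  C–C: 2 × 335 = 670
  C–H: 8 × 426 = 3408
  C=C: 1 × 595 = 595
  I–I: 1 × 157 = 157
  Σ(broken) = 4830 kJ
Bonds formed (products):
  C–C: 3 × 335 = 1005
  C–H: 8 × 426 = 3408
  C–I: 2 × 234 = 468
  Σ(formed) = 4881 kJ
ΔH = Σ(broken) − Σ(formed) = 4830 − 4881 = −51 kJ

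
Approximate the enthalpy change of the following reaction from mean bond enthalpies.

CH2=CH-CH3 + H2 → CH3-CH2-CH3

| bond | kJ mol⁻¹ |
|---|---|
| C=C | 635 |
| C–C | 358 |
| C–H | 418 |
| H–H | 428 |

Bonds broken (reactants):
  C–C: 1 × 358 = 358
  C–H: 6 × 418 = 2508
  C=C: 1 × 635 = 635
  H–H: 1 × 428 = 428
  Σ(broken) = 3929 kJ
Bonds formed (products):
  C–C: 2 × 358 = 716
  C–H: 8 × 418 = 3344
  Σ(formed) = 4060 kJ
ΔH = Σ(broken) − Σ(formed) = 3929 − 4060 = −131 kJ

ΔH ≈ −131 kJ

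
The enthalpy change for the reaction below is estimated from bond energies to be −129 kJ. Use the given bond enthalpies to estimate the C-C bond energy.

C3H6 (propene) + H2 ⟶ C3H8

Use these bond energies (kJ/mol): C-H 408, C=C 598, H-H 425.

D(C-C) ≈ 336 kJ/mol

Let D be the C-C bond energy.
Σ(broken) = 1×D + 6×408 + 1×598 + 1×425 = 3471 + D
Σ(formed) = 2×D + 8×408 = 3264 + 2D
ΔH = Σ(broken) − Σ(formed) = (3471 + D) − (3264 + 2D) = +207 − D
Setting this equal to −129 kJ gives D = 336 kJ/mol.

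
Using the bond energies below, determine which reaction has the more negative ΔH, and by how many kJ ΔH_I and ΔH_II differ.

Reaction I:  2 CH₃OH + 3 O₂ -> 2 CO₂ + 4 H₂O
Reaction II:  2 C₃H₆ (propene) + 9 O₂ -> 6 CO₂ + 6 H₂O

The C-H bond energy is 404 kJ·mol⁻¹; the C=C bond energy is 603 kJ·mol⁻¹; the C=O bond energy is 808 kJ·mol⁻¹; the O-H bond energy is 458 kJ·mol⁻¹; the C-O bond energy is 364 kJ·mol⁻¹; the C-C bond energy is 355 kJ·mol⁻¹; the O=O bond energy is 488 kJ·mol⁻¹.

Reaction I:
  Bonds broken (reactants):
    C-H: 6 × 404 = 2424
    C-O: 2 × 364 = 728
    O-H: 2 × 458 = 916
    O=O: 3 × 488 = 1464
    Σ(broken) = 5532 kJ
  Bonds formed (products):
    C=O: 4 × 808 = 3232
    O-H: 8 × 458 = 3664
    Σ(formed) = 6896 kJ
  ΔH_I = 5532 − 6896 = −1364 kJ
Reaction II:
  Bonds broken (reactants):
    C-C: 2 × 355 = 710
    C-H: 12 × 404 = 4848
    C=C: 2 × 603 = 1206
    O=O: 9 × 488 = 4392
    Σ(broken) = 11156 kJ
  Bonds formed (products):
    C=O: 12 × 808 = 9696
    O-H: 12 × 458 = 5496
    Σ(formed) = 15192 kJ
  ΔH_II = 11156 − 15192 = −4036 kJ
ΔH_I − ΔH_II = +2672 kJ, so reaction II has the more negative ΔH; |ΔH_I − ΔH_II| = 2672 kJ.

Reaction II, by 2672 kJ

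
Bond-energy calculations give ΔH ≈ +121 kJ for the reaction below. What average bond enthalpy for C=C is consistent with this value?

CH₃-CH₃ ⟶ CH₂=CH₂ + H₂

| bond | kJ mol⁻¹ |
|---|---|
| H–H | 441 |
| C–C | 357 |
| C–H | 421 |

Let D be the C=C bond energy.
Σ(broken) = 1×357 + 6×421 = 2883
Σ(formed) = 4×421 + 1×D + 1×441 = 2125 + D
ΔH = Σ(broken) − Σ(formed) = (2883) − (2125 + D) = +758 − D
Setting this equal to +121 kJ gives D = 637 kJ/mol.

D(C=C) ≈ 637 kJ/mol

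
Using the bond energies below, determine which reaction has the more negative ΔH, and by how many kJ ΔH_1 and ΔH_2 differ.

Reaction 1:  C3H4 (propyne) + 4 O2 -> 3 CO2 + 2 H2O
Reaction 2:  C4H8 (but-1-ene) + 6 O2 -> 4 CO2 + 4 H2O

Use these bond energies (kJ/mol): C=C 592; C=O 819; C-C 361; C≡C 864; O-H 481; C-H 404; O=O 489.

Reaction 2, by 879 kJ

Reaction 1:
  Bonds broken (reactants):
    C≡C: 1 × 864 = 864
    C-C: 1 × 361 = 361
    C-H: 4 × 404 = 1616
    O=O: 4 × 489 = 1956
    Σ(broken) = 4797 kJ
  Bonds formed (products):
    C=O: 6 × 819 = 4914
    O-H: 4 × 481 = 1924
    Σ(formed) = 6838 kJ
  ΔH_1 = 4797 − 6838 = −2041 kJ
Reaction 2:
  Bonds broken (reactants):
    C-C: 2 × 361 = 722
    C-H: 8 × 404 = 3232
    C=C: 1 × 592 = 592
    O=O: 6 × 489 = 2934
    Σ(broken) = 7480 kJ
  Bonds formed (products):
    C=O: 8 × 819 = 6552
    O-H: 8 × 481 = 3848
    Σ(formed) = 10400 kJ
  ΔH_2 = 7480 − 10400 = −2920 kJ
ΔH_1 − ΔH_2 = +879 kJ, so reaction 2 has the more negative ΔH; |ΔH_1 − ΔH_2| = 879 kJ.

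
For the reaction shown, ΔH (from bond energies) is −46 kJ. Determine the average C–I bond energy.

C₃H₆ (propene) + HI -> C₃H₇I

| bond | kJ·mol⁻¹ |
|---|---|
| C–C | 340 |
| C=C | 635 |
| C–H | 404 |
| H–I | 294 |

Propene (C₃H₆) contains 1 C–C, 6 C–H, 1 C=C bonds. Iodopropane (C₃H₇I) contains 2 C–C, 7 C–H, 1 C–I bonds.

Let D be the C–I bond energy.
Σ(broken) = 1×340 + 6×404 + 1×635 + 1×294 = 3693
Σ(formed) = 2×340 + 7×404 + 1×D = 3508 + D
ΔH = Σ(broken) − Σ(formed) = (3693) − (3508 + D) = +185 − D
Setting this equal to −46 kJ gives D = 231 kJ/mol.

D(C–I) ≈ 231 kJ/mol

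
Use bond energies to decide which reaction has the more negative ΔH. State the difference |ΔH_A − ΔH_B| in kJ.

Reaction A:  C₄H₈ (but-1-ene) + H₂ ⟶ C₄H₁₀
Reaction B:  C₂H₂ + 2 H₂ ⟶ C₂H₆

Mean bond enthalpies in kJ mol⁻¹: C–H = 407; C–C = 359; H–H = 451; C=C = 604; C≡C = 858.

Reaction A:
  Bonds broken (reactants):
    C–C: 2 × 359 = 718
    C–H: 8 × 407 = 3256
    C=C: 1 × 604 = 604
    H–H: 1 × 451 = 451
    Σ(broken) = 5029 kJ
  Bonds formed (products):
    C–C: 3 × 359 = 1077
    C–H: 10 × 407 = 4070
    Σ(formed) = 5147 kJ
  ΔH_A = 5029 − 5147 = −118 kJ
Reaction B:
  Bonds broken (reactants):
    C≡C: 1 × 858 = 858
    C–H: 2 × 407 = 814
    H–H: 2 × 451 = 902
    Σ(broken) = 2574 kJ
  Bonds formed (products):
    C–C: 1 × 359 = 359
    C–H: 6 × 407 = 2442
    Σ(formed) = 2801 kJ
  ΔH_B = 2574 − 2801 = −227 kJ
ΔH_A − ΔH_B = +109 kJ, so reaction B has the more negative ΔH; |ΔH_A − ΔH_B| = 109 kJ.

Reaction B, by 109 kJ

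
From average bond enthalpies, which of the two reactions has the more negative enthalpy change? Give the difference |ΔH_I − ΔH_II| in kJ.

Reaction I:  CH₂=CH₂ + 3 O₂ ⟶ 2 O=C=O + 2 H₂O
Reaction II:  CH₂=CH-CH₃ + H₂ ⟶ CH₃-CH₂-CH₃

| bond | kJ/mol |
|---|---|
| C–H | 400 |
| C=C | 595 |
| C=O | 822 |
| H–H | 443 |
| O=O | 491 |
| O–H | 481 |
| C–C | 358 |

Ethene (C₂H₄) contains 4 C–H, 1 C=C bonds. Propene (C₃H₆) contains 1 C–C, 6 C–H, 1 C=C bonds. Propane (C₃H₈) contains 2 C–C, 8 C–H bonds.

Reaction I:
  Bonds broken (reactants):
    C–H: 4 × 400 = 1600
    C=C: 1 × 595 = 595
    O=O: 3 × 491 = 1473
    Σ(broken) = 3668 kJ
  Bonds formed (products):
    C=O: 4 × 822 = 3288
    O–H: 4 × 481 = 1924
    Σ(formed) = 5212 kJ
  ΔH_I = 3668 − 5212 = −1544 kJ
Reaction II:
  Bonds broken (reactants):
    C–C: 1 × 358 = 358
    C–H: 6 × 400 = 2400
    C=C: 1 × 595 = 595
    H–H: 1 × 443 = 443
    Σ(broken) = 3796 kJ
  Bonds formed (products):
    C–C: 2 × 358 = 716
    C–H: 8 × 400 = 3200
    Σ(formed) = 3916 kJ
  ΔH_II = 3796 − 3916 = −120 kJ
ΔH_I − ΔH_II = −1424 kJ, so reaction I has the more negative ΔH; |ΔH_I − ΔH_II| = 1424 kJ.

Reaction I, by 1424 kJ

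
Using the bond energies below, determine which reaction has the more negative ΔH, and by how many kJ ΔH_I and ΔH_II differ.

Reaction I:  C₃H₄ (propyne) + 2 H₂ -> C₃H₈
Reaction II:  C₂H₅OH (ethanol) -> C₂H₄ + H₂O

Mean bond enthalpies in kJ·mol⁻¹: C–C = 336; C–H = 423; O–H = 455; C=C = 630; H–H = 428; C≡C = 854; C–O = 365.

Reaction I, by 357 kJ

Reaction I:
  Bonds broken (reactants):
    C≡C: 1 × 854 = 854
    C–C: 1 × 336 = 336
    C–H: 4 × 423 = 1692
    H–H: 2 × 428 = 856
    Σ(broken) = 3738 kJ
  Bonds formed (products):
    C–C: 2 × 336 = 672
    C–H: 8 × 423 = 3384
    Σ(formed) = 4056 kJ
  ΔH_I = 3738 − 4056 = −318 kJ
Reaction II:
  Bonds broken (reactants):
    C–C: 1 × 336 = 336
    C–H: 5 × 423 = 2115
    C–O: 1 × 365 = 365
    O–H: 1 × 455 = 455
    Σ(broken) = 3271 kJ
  Bonds formed (products):
    C–H: 4 × 423 = 1692
    C=C: 1 × 630 = 630
    O–H: 2 × 455 = 910
    Σ(formed) = 3232 kJ
  ΔH_II = 3271 − 3232 = +39 kJ
ΔH_I − ΔH_II = −357 kJ, so reaction I has the more negative ΔH; |ΔH_I − ΔH_II| = 357 kJ.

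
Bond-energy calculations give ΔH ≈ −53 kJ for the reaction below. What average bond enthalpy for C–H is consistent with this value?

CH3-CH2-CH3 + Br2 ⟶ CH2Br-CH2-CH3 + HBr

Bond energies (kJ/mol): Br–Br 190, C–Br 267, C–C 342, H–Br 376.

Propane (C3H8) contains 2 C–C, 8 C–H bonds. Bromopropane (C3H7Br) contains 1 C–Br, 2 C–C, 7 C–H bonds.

Let D be the C–H bond energy.
Σ(broken) = 1×190 + 2×342 + 8×D = 874 + 8D
Σ(formed) = 1×267 + 2×342 + 7×D + 1×376 = 1327 + 7D
ΔH = Σ(broken) − Σ(formed) = (874 + 8D) − (1327 + 7D) = −453 + D
Setting this equal to −53 kJ gives D = 400 kJ/mol.

D(C–H) ≈ 400 kJ/mol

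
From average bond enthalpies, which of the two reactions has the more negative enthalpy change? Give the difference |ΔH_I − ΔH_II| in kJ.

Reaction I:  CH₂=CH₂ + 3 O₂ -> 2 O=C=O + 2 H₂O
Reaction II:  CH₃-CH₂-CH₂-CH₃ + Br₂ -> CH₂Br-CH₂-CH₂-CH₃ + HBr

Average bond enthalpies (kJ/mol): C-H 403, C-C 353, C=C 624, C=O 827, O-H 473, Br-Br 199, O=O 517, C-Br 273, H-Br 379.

Reaction I, by 1363 kJ

Reaction I:
  Bonds broken (reactants):
    C-H: 4 × 403 = 1612
    C=C: 1 × 624 = 624
    O=O: 3 × 517 = 1551
    Σ(broken) = 3787 kJ
  Bonds formed (products):
    C=O: 4 × 827 = 3308
    O-H: 4 × 473 = 1892
    Σ(formed) = 5200 kJ
  ΔH_I = 3787 − 5200 = −1413 kJ
Reaction II:
  Bonds broken (reactants):
    Br-Br: 1 × 199 = 199
    C-C: 3 × 353 = 1059
    C-H: 10 × 403 = 4030
    Σ(broken) = 5288 kJ
  Bonds formed (products):
    C-Br: 1 × 273 = 273
    C-C: 3 × 353 = 1059
    C-H: 9 × 403 = 3627
    H-Br: 1 × 379 = 379
    Σ(formed) = 5338 kJ
  ΔH_II = 5288 − 5338 = −50 kJ
ΔH_I − ΔH_II = −1363 kJ, so reaction I has the more negative ΔH; |ΔH_I − ΔH_II| = 1363 kJ.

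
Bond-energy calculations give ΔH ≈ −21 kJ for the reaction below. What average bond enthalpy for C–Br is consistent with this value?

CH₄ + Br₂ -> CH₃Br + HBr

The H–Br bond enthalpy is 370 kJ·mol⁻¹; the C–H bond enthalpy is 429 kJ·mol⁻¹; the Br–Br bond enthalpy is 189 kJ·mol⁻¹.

D(C–Br) ≈ 269 kJ/mol

Let D be the C–Br bond energy.
Σ(broken) = 1×189 + 4×429 = 1905
Σ(formed) = 1×D + 3×429 + 1×370 = 1657 + D
ΔH = Σ(broken) − Σ(formed) = (1905) − (1657 + D) = +248 − D
Setting this equal to −21 kJ gives D = 269 kJ/mol.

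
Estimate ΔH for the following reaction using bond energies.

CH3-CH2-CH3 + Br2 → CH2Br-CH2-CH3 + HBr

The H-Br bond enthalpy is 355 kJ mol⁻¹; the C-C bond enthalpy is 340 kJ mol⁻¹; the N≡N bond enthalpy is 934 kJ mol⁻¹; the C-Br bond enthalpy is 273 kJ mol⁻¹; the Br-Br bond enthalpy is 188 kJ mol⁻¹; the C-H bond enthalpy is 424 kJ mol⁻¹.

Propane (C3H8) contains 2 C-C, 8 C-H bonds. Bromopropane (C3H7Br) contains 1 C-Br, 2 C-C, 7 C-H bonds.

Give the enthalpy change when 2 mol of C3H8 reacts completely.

Bonds broken (reactants):
  Br-Br: 1 × 188 = 188
  C-C: 2 × 340 = 680
  C-H: 8 × 424 = 3392
  Σ(broken) = 4260 kJ
Bonds formed (products):
  C-Br: 1 × 273 = 273
  C-C: 2 × 340 = 680
  C-H: 7 × 424 = 2968
  H-Br: 1 × 355 = 355
  Σ(formed) = 4276 kJ
ΔH = Σ(broken) − Σ(formed) = 4260 − 4276 = −16 kJ
For 2× the reaction as written: 2 × (−16) = −32 kJ

ΔH = −32 kJ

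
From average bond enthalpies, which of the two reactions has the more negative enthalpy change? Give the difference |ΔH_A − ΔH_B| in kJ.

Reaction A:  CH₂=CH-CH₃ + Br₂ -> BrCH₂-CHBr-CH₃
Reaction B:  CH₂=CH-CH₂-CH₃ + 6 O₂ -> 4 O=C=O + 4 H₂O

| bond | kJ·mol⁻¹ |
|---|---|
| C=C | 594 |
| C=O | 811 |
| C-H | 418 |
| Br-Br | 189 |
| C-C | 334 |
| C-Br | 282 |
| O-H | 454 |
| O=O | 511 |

Reaction A:
  Bonds broken (reactants):
    Br-Br: 1 × 189 = 189
    C-C: 1 × 334 = 334
    C-H: 6 × 418 = 2508
    C=C: 1 × 594 = 594
    Σ(broken) = 3625 kJ
  Bonds formed (products):
    C-Br: 2 × 282 = 564
    C-C: 2 × 334 = 668
    C-H: 6 × 418 = 2508
    Σ(formed) = 3740 kJ
  ΔH_A = 3625 − 3740 = −115 kJ
Reaction B:
  Bonds broken (reactants):
    C-C: 2 × 334 = 668
    C-H: 8 × 418 = 3344
    C=C: 1 × 594 = 594
    O=O: 6 × 511 = 3066
    Σ(broken) = 7672 kJ
  Bonds formed (products):
    C=O: 8 × 811 = 6488
    O-H: 8 × 454 = 3632
    Σ(formed) = 10120 kJ
  ΔH_B = 7672 − 10120 = −2448 kJ
ΔH_A − ΔH_B = +2333 kJ, so reaction B has the more negative ΔH; |ΔH_A − ΔH_B| = 2333 kJ.

Reaction B, by 2333 kJ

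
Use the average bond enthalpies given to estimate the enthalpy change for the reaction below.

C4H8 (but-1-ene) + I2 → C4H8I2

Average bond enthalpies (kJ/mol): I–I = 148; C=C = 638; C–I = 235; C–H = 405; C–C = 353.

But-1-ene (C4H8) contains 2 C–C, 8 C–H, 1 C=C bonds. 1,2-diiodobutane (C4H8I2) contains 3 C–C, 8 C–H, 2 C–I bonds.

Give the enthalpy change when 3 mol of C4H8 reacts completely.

ΔH = −111 kJ

Bonds broken (reactants):
  C–C: 2 × 353 = 706
  C–H: 8 × 405 = 3240
  C=C: 1 × 638 = 638
  I–I: 1 × 148 = 148
  Σ(broken) = 4732 kJ
Bonds formed (products):
  C–C: 3 × 353 = 1059
  C–H: 8 × 405 = 3240
  C–I: 2 × 235 = 470
  Σ(formed) = 4769 kJ
ΔH = Σ(broken) − Σ(formed) = 4732 − 4769 = −37 kJ
For 3× the reaction as written: 3 × (−37) = −111 kJ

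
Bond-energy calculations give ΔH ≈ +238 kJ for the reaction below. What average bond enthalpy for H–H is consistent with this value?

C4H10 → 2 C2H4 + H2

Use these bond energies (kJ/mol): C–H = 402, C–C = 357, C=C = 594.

D(H–H) ≈ 449 kJ/mol

Let D be the H–H bond energy.
Σ(broken) = 3×357 + 10×402 = 5091
Σ(formed) = 8×402 + 2×594 + 1×D = 4404 + D
ΔH = Σ(broken) − Σ(formed) = (5091) − (4404 + D) = +687 − D
Setting this equal to +238 kJ gives D = 449 kJ/mol.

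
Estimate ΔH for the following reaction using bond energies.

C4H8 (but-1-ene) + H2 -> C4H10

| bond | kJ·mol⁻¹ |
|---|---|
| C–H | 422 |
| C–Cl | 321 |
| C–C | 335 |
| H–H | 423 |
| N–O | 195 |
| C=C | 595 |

Bonds broken (reactants):
  C–C: 2 × 335 = 670
  C–H: 8 × 422 = 3376
  C=C: 1 × 595 = 595
  H–H: 1 × 423 = 423
  Σ(broken) = 5064 kJ
Bonds formed (products):
  C–C: 3 × 335 = 1005
  C–H: 10 × 422 = 4220
  Σ(formed) = 5225 kJ
ΔH = Σ(broken) − Σ(formed) = 5064 − 5225 = −161 kJ

ΔH ≈ −161 kJ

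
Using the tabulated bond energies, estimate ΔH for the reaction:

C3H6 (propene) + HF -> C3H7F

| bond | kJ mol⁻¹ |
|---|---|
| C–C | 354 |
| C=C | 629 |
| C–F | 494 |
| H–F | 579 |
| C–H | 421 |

Bonds broken (reactants):
  C–C: 1 × 354 = 354
  C–H: 6 × 421 = 2526
  C=C: 1 × 629 = 629
  H–F: 1 × 579 = 579
  Σ(broken) = 4088 kJ
Bonds formed (products):
  C–C: 2 × 354 = 708
  C–F: 1 × 494 = 494
  C–H: 7 × 421 = 2947
  Σ(formed) = 4149 kJ
ΔH = Σ(broken) − Σ(formed) = 4088 − 4149 = −61 kJ

ΔH ≈ −61 kJ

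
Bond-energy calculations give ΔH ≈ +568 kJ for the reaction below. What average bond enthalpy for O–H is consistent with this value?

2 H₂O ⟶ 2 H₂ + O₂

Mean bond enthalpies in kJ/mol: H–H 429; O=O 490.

D(O–H) ≈ 479 kJ/mol

Let D be the O–H bond energy.
Σ(broken) = 4×D = 4D
Σ(formed) = 2×429 + 1×490 = 1348
ΔH = Σ(broken) − Σ(formed) = (4D) − (1348) = −1348 + 4D
Setting this equal to +568 kJ gives 4D = 1916, so D = 479 kJ/mol.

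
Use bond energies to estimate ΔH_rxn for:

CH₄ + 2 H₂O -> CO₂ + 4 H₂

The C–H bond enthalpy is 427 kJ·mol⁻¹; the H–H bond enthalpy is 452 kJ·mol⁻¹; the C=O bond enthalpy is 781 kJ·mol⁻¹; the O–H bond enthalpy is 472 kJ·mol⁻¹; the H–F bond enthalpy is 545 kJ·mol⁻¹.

ΔH ≈ +226 kJ

Bonds broken (reactants):
  C–H: 4 × 427 = 1708
  O–H: 4 × 472 = 1888
  Σ(broken) = 3596 kJ
Bonds formed (products):
  C=O: 2 × 781 = 1562
  H–H: 4 × 452 = 1808
  Σ(formed) = 3370 kJ
ΔH = Σ(broken) − Σ(formed) = 3596 − 3370 = +226 kJ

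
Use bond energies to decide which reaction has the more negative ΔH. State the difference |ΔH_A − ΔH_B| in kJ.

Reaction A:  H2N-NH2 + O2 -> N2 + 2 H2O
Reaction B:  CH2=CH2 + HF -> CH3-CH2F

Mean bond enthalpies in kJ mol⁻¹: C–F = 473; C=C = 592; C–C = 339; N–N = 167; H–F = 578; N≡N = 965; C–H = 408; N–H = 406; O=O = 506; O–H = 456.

Reaction A:
  Bonds broken (reactants):
    N–H: 4 × 406 = 1624
    N–N: 1 × 167 = 167
    O=O: 1 × 506 = 506
    Σ(broken) = 2297 kJ
  Bonds formed (products):
    N≡N: 1 × 965 = 965
    O–H: 4 × 456 = 1824
    Σ(formed) = 2789 kJ
  ΔH_A = 2297 − 2789 = −492 kJ
Reaction B:
  Bonds broken (reactants):
    C–H: 4 × 408 = 1632
    C=C: 1 × 592 = 592
    H–F: 1 × 578 = 578
    Σ(broken) = 2802 kJ
  Bonds formed (products):
    C–C: 1 × 339 = 339
    C–F: 1 × 473 = 473
    C–H: 5 × 408 = 2040
    Σ(formed) = 2852 kJ
  ΔH_B = 2802 − 2852 = −50 kJ
ΔH_A − ΔH_B = −442 kJ, so reaction A has the more negative ΔH; |ΔH_A − ΔH_B| = 442 kJ.

Reaction A, by 442 kJ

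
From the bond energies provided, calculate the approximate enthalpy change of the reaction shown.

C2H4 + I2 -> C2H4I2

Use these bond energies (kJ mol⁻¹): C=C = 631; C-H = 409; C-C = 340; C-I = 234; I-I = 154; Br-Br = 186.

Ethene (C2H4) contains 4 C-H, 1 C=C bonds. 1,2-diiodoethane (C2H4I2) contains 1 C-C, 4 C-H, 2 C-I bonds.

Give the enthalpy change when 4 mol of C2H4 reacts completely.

ΔH = −92 kJ

Bonds broken (reactants):
  C-H: 4 × 409 = 1636
  C=C: 1 × 631 = 631
  I-I: 1 × 154 = 154
  Σ(broken) = 2421 kJ
Bonds formed (products):
  C-C: 1 × 340 = 340
  C-H: 4 × 409 = 1636
  C-I: 2 × 234 = 468
  Σ(formed) = 2444 kJ
ΔH = Σ(broken) − Σ(formed) = 2421 − 2444 = −23 kJ
For 4× the reaction as written: 4 × (−23) = −92 kJ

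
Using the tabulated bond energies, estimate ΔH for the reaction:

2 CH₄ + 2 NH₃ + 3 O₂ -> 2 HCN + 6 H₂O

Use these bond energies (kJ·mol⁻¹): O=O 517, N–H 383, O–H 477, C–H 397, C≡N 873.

Bonds broken (reactants):
  C–H: 8 × 397 = 3176
  N–H: 6 × 383 = 2298
  O=O: 3 × 517 = 1551
  Σ(broken) = 7025 kJ
Bonds formed (products):
  C≡N: 2 × 873 = 1746
  C–H: 2 × 397 = 794
  O–H: 12 × 477 = 5724
  Σ(formed) = 8264 kJ
ΔH = Σ(broken) − Σ(formed) = 7025 − 8264 = −1239 kJ

ΔH ≈ −1239 kJ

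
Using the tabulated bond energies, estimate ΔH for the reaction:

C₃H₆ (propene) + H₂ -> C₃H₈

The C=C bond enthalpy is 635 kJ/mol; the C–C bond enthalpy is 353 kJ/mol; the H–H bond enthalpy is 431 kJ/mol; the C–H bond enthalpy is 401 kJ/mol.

Bonds broken (reactants):
  C–C: 1 × 353 = 353
  C–H: 6 × 401 = 2406
  C=C: 1 × 635 = 635
  H–H: 1 × 431 = 431
  Σ(broken) = 3825 kJ
Bonds formed (products):
  C–C: 2 × 353 = 706
  C–H: 8 × 401 = 3208
  Σ(formed) = 3914 kJ
ΔH = Σ(broken) − Σ(formed) = 3825 − 3914 = −89 kJ

ΔH ≈ −89 kJ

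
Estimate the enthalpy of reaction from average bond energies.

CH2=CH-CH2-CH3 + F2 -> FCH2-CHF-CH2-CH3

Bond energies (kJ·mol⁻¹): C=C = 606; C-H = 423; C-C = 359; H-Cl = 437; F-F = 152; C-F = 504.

Bonds broken (reactants):
  C-C: 2 × 359 = 718
  C-H: 8 × 423 = 3384
  C=C: 1 × 606 = 606
  F-F: 1 × 152 = 152
  Σ(broken) = 4860 kJ
Bonds formed (products):
  C-C: 3 × 359 = 1077
  C-F: 2 × 504 = 1008
  C-H: 8 × 423 = 3384
  Σ(formed) = 5469 kJ
ΔH = Σ(broken) − Σ(formed) = 4860 − 5469 = −609 kJ

ΔH ≈ −609 kJ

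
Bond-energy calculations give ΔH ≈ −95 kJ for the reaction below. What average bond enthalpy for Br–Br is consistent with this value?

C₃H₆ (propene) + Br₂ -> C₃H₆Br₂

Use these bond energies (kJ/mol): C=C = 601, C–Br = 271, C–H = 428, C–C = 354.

D(Br–Br) ≈ 200 kJ/mol

Let D be the Br–Br bond energy.
Σ(broken) = 1×D + 1×354 + 6×428 + 1×601 = 3523 + D
Σ(formed) = 2×271 + 2×354 + 6×428 = 3818
ΔH = Σ(broken) − Σ(formed) = (3523 + D) − (3818) = −295 + D
Setting this equal to −95 kJ gives D = 200 kJ/mol.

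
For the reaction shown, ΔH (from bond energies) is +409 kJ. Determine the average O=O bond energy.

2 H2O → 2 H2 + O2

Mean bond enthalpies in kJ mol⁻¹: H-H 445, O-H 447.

D(O=O) ≈ 489 kJ/mol

Let D be the O=O bond energy.
Σ(broken) = 4×447 = 1788
Σ(formed) = 2×445 + 1×D = 890 + D
ΔH = Σ(broken) − Σ(formed) = (1788) − (890 + D) = +898 − D
Setting this equal to +409 kJ gives D = 489 kJ/mol.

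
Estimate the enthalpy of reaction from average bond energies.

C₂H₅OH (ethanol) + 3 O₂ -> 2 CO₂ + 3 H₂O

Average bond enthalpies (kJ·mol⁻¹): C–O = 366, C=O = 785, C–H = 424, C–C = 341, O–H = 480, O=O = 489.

Bonds broken (reactants):
  C–C: 1 × 341 = 341
  C–H: 5 × 424 = 2120
  C–O: 1 × 366 = 366
  O–H: 1 × 480 = 480
  O=O: 3 × 489 = 1467
  Σ(broken) = 4774 kJ
Bonds formed (products):
  C=O: 4 × 785 = 3140
  O–H: 6 × 480 = 2880
  Σ(formed) = 6020 kJ
ΔH = Σ(broken) − Σ(formed) = 4774 − 6020 = −1246 kJ

ΔH ≈ −1246 kJ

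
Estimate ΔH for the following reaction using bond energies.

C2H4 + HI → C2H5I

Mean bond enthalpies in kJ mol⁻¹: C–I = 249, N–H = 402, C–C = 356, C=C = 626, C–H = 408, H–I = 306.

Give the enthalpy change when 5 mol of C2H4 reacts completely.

Bonds broken (reactants):
  C–H: 4 × 408 = 1632
  C=C: 1 × 626 = 626
  H–I: 1 × 306 = 306
  Σ(broken) = 2564 kJ
Bonds formed (products):
  C–C: 1 × 356 = 356
  C–H: 5 × 408 = 2040
  C–I: 1 × 249 = 249
  Σ(formed) = 2645 kJ
ΔH = Σ(broken) − Σ(formed) = 2564 − 2645 = −81 kJ
For 5× the reaction as written: 5 × (−81) = −405 kJ

ΔH = −405 kJ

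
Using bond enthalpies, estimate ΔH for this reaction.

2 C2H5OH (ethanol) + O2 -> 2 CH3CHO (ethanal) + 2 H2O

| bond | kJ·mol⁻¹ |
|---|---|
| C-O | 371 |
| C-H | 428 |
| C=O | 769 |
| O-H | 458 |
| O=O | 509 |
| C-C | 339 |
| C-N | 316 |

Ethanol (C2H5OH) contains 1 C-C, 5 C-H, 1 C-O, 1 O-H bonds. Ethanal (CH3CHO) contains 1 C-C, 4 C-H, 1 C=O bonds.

ΔH ≈ −347 kJ

Bonds broken (reactants):
  C-C: 2 × 339 = 678
  C-H: 10 × 428 = 4280
  C-O: 2 × 371 = 742
  O-H: 2 × 458 = 916
  O=O: 1 × 509 = 509
  Σ(broken) = 7125 kJ
Bonds formed (products):
  C-C: 2 × 339 = 678
  C-H: 8 × 428 = 3424
  C=O: 2 × 769 = 1538
  O-H: 4 × 458 = 1832
  Σ(formed) = 7472 kJ
ΔH = Σ(broken) − Σ(formed) = 7125 − 7472 = −347 kJ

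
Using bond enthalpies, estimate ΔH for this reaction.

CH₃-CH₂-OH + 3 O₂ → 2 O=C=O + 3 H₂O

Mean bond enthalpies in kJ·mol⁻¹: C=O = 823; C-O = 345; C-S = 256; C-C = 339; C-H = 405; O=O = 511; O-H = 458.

ΔH ≈ −1340 kJ

Bonds broken (reactants):
  C-C: 1 × 339 = 339
  C-H: 5 × 405 = 2025
  C-O: 1 × 345 = 345
  O-H: 1 × 458 = 458
  O=O: 3 × 511 = 1533
  Σ(broken) = 4700 kJ
Bonds formed (products):
  C=O: 4 × 823 = 3292
  O-H: 6 × 458 = 2748
  Σ(formed) = 6040 kJ
ΔH = Σ(broken) − Σ(formed) = 4700 − 6040 = −1340 kJ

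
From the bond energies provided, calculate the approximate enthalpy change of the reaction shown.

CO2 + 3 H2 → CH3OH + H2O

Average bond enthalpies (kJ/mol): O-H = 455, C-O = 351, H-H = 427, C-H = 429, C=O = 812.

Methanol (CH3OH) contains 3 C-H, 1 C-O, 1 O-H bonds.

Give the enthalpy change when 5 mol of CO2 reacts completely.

ΔH = −490 kJ

Bonds broken (reactants):
  C=O: 2 × 812 = 1624
  H-H: 3 × 427 = 1281
  Σ(broken) = 2905 kJ
Bonds formed (products):
  C-H: 3 × 429 = 1287
  C-O: 1 × 351 = 351
  O-H: 3 × 455 = 1365
  Σ(formed) = 3003 kJ
ΔH = Σ(broken) − Σ(formed) = 2905 − 3003 = −98 kJ
For 5× the reaction as written: 5 × (−98) = −490 kJ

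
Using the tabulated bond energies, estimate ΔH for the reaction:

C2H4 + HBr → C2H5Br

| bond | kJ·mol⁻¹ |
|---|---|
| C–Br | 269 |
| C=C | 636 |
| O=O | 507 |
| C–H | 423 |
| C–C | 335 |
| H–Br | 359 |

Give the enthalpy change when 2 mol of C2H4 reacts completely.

Bonds broken (reactants):
  C–H: 4 × 423 = 1692
  C=C: 1 × 636 = 636
  H–Br: 1 × 359 = 359
  Σ(broken) = 2687 kJ
Bonds formed (products):
  C–Br: 1 × 269 = 269
  C–C: 1 × 335 = 335
  C–H: 5 × 423 = 2115
  Σ(formed) = 2719 kJ
ΔH = Σ(broken) − Σ(formed) = 2687 − 2719 = −32 kJ
For 2× the reaction as written: 2 × (−32) = −64 kJ

ΔH = −64 kJ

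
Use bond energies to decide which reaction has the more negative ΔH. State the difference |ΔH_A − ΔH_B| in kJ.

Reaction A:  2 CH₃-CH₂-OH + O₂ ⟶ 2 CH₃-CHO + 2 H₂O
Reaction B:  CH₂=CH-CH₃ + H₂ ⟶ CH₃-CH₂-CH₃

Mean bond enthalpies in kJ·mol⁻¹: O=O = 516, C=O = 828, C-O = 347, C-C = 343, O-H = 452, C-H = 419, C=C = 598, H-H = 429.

Reaction A, by 358 kJ

Reaction A:
  Bonds broken (reactants):
    C-C: 2 × 343 = 686
    C-H: 10 × 419 = 4190
    C-O: 2 × 347 = 694
    O-H: 2 × 452 = 904
    O=O: 1 × 516 = 516
    Σ(broken) = 6990 kJ
  Bonds formed (products):
    C-C: 2 × 343 = 686
    C-H: 8 × 419 = 3352
    C=O: 2 × 828 = 1656
    O-H: 4 × 452 = 1808
    Σ(formed) = 7502 kJ
  ΔH_A = 6990 − 7502 = −512 kJ
Reaction B:
  Bonds broken (reactants):
    C-C: 1 × 343 = 343
    C-H: 6 × 419 = 2514
    C=C: 1 × 598 = 598
    H-H: 1 × 429 = 429
    Σ(broken) = 3884 kJ
  Bonds formed (products):
    C-C: 2 × 343 = 686
    C-H: 8 × 419 = 3352
    Σ(formed) = 4038 kJ
  ΔH_B = 3884 − 4038 = −154 kJ
ΔH_A − ΔH_B = −358 kJ, so reaction A has the more negative ΔH; |ΔH_A − ΔH_B| = 358 kJ.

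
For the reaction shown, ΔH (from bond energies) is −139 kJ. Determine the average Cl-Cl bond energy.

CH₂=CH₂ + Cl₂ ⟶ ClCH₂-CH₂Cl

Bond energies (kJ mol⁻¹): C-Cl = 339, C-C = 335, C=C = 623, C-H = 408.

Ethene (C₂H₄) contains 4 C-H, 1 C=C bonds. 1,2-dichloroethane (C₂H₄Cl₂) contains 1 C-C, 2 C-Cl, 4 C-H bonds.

Let D be the Cl-Cl bond energy.
Σ(broken) = 4×408 + 1×623 + 1×D = 2255 + D
Σ(formed) = 1×335 + 2×339 + 4×408 = 2645
ΔH = Σ(broken) − Σ(formed) = (2255 + D) − (2645) = −390 + D
Setting this equal to −139 kJ gives D = 251 kJ/mol.

D(Cl-Cl) ≈ 251 kJ/mol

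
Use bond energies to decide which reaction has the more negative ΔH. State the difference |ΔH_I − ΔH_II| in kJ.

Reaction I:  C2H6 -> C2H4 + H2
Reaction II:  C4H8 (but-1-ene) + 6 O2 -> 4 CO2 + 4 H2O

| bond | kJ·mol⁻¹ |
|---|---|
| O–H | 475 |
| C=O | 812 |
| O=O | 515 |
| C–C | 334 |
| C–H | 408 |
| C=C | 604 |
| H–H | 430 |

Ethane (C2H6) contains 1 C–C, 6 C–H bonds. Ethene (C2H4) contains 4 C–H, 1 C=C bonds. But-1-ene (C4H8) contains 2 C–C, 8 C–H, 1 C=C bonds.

Reaction I:
  Bonds broken (reactants):
    C–C: 1 × 334 = 334
    C–H: 6 × 408 = 2448
    Σ(broken) = 2782 kJ
  Bonds formed (products):
    C–H: 4 × 408 = 1632
    C=C: 1 × 604 = 604
    H–H: 1 × 430 = 430
    Σ(formed) = 2666 kJ
  ΔH_I = 2782 − 2666 = +116 kJ
Reaction II:
  Bonds broken (reactants):
    C–C: 2 × 334 = 668
    C–H: 8 × 408 = 3264
    C=C: 1 × 604 = 604
    O=O: 6 × 515 = 3090
    Σ(broken) = 7626 kJ
  Bonds formed (products):
    C=O: 8 × 812 = 6496
    O–H: 8 × 475 = 3800
    Σ(formed) = 10296 kJ
  ΔH_II = 7626 − 10296 = −2670 kJ
ΔH_I − ΔH_II = +2786 kJ, so reaction II has the more negative ΔH; |ΔH_I − ΔH_II| = 2786 kJ.

Reaction II, by 2786 kJ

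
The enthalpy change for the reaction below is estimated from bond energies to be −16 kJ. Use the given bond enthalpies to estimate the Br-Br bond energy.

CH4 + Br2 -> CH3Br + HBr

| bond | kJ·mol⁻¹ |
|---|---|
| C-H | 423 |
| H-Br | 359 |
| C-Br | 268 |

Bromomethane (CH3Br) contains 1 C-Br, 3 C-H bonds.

Let D be the Br-Br bond energy.
Σ(broken) = 1×D + 4×423 = 1692 + D
Σ(formed) = 1×268 + 3×423 + 1×359 = 1896
ΔH = Σ(broken) − Σ(formed) = (1692 + D) − (1896) = −204 + D
Setting this equal to −16 kJ gives D = 188 kJ/mol.

D(Br-Br) ≈ 188 kJ/mol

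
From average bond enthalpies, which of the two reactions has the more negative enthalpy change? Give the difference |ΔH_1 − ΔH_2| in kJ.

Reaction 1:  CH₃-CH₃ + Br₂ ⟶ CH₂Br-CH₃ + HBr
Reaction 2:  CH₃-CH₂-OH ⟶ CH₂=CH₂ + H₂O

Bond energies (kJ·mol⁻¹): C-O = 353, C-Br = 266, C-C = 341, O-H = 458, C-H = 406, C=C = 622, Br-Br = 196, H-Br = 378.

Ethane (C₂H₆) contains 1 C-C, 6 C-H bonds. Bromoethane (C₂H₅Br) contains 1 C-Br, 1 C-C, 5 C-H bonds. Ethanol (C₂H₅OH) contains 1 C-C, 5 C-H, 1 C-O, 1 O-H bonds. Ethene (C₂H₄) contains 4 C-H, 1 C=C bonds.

Reaction 1:
  Bonds broken (reactants):
    Br-Br: 1 × 196 = 196
    C-C: 1 × 341 = 341
    C-H: 6 × 406 = 2436
    Σ(broken) = 2973 kJ
  Bonds formed (products):
    C-Br: 1 × 266 = 266
    C-C: 1 × 341 = 341
    C-H: 5 × 406 = 2030
    H-Br: 1 × 378 = 378
    Σ(formed) = 3015 kJ
  ΔH_1 = 2973 − 3015 = −42 kJ
Reaction 2:
  Bonds broken (reactants):
    C-C: 1 × 341 = 341
    C-H: 5 × 406 = 2030
    C-O: 1 × 353 = 353
    O-H: 1 × 458 = 458
    Σ(broken) = 3182 kJ
  Bonds formed (products):
    C-H: 4 × 406 = 1624
    C=C: 1 × 622 = 622
    O-H: 2 × 458 = 916
    Σ(formed) = 3162 kJ
  ΔH_2 = 3182 − 3162 = +20 kJ
ΔH_1 − ΔH_2 = −62 kJ, so reaction 1 has the more negative ΔH; |ΔH_1 − ΔH_2| = 62 kJ.

Reaction 1, by 62 kJ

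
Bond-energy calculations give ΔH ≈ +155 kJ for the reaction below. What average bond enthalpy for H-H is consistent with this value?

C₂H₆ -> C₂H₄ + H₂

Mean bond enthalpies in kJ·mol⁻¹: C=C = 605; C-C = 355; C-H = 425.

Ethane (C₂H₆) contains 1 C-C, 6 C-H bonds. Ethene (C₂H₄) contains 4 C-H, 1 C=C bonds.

D(H-H) ≈ 445 kJ/mol

Let D be the H-H bond energy.
Σ(broken) = 1×355 + 6×425 = 2905
Σ(formed) = 4×425 + 1×605 + 1×D = 2305 + D
ΔH = Σ(broken) − Σ(formed) = (2905) − (2305 + D) = +600 − D
Setting this equal to +155 kJ gives D = 445 kJ/mol.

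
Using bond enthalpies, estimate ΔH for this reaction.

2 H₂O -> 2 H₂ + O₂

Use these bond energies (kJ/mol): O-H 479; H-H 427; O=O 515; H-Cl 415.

ΔH ≈ +547 kJ

Bonds broken (reactants):
  O-H: 4 × 479 = 1916
  Σ(broken) = 1916 kJ
Bonds formed (products):
  H-H: 2 × 427 = 854
  O=O: 1 × 515 = 515
  Σ(formed) = 1369 kJ
ΔH = Σ(broken) − Σ(formed) = 1916 − 1369 = +547 kJ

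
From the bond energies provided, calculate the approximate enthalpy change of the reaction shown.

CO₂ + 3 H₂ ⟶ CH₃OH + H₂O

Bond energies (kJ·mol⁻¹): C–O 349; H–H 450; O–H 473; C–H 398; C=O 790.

ΔH ≈ −32 kJ

Bonds broken (reactants):
  C=O: 2 × 790 = 1580
  H–H: 3 × 450 = 1350
  Σ(broken) = 2930 kJ
Bonds formed (products):
  C–H: 3 × 398 = 1194
  C–O: 1 × 349 = 349
  O–H: 3 × 473 = 1419
  Σ(formed) = 2962 kJ
ΔH = Σ(broken) − Σ(formed) = 2930 − 2962 = −32 kJ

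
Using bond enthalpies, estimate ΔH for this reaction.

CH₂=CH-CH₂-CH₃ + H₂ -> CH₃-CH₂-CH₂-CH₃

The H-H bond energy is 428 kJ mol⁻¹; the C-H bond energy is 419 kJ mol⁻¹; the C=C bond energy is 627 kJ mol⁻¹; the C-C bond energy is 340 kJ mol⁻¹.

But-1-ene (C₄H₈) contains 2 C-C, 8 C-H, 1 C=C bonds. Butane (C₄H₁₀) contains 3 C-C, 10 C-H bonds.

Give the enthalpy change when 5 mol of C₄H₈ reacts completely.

Bonds broken (reactants):
  C-C: 2 × 340 = 680
  C-H: 8 × 419 = 3352
  C=C: 1 × 627 = 627
  H-H: 1 × 428 = 428
  Σ(broken) = 5087 kJ
Bonds formed (products):
  C-C: 3 × 340 = 1020
  C-H: 10 × 419 = 4190
  Σ(formed) = 5210 kJ
ΔH = Σ(broken) − Σ(formed) = 5087 − 5210 = −123 kJ
For 5× the reaction as written: 5 × (−123) = −615 kJ

ΔH = −615 kJ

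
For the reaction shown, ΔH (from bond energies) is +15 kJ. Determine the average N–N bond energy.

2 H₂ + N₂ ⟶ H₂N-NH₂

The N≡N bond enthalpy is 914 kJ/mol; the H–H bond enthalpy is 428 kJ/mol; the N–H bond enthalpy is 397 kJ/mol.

D(N–N) ≈ 167 kJ/mol

Let D be the N–N bond energy.
Σ(broken) = 2×428 + 1×914 = 1770
Σ(formed) = 4×397 + 1×D = 1588 + D
ΔH = Σ(broken) − Σ(formed) = (1770) − (1588 + D) = +182 − D
Setting this equal to +15 kJ gives D = 167 kJ/mol.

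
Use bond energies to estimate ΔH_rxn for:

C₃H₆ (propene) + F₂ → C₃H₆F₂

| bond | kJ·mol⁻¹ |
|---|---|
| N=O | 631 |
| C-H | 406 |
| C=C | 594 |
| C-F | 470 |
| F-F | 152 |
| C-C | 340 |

Bonds broken (reactants):
  C-C: 1 × 340 = 340
  C-H: 6 × 406 = 2436
  C=C: 1 × 594 = 594
  F-F: 1 × 152 = 152
  Σ(broken) = 3522 kJ
Bonds formed (products):
  C-C: 2 × 340 = 680
  C-F: 2 × 470 = 940
  C-H: 6 × 406 = 2436
  Σ(formed) = 4056 kJ
ΔH = Σ(broken) − Σ(formed) = 3522 − 4056 = −534 kJ

ΔH ≈ −534 kJ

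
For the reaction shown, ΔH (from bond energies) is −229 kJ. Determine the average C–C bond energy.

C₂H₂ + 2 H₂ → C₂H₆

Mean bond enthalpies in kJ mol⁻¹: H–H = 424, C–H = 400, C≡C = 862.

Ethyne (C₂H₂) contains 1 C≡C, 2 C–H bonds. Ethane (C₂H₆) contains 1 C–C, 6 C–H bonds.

Let D be the C–C bond energy.
Σ(broken) = 1×862 + 2×400 + 2×424 = 2510
Σ(formed) = 1×D + 6×400 = 2400 + D
ΔH = Σ(broken) − Σ(formed) = (2510) − (2400 + D) = +110 − D
Setting this equal to −229 kJ gives D = 339 kJ/mol.

D(C–C) ≈ 339 kJ/mol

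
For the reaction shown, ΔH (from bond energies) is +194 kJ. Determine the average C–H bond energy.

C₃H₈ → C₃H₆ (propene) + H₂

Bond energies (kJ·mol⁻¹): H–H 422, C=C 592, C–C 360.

Let D be the C–H bond energy.
Σ(broken) = 2×360 + 8×D = 720 + 8D
Σ(formed) = 1×360 + 6×D + 1×592 + 1×422 = 1374 + 6D
ΔH = Σ(broken) − Σ(formed) = (720 + 8D) − (1374 + 6D) = −654 + 2D
Setting this equal to +194 kJ gives 2D = 848, so D = 424 kJ/mol.

D(C–H) ≈ 424 kJ/mol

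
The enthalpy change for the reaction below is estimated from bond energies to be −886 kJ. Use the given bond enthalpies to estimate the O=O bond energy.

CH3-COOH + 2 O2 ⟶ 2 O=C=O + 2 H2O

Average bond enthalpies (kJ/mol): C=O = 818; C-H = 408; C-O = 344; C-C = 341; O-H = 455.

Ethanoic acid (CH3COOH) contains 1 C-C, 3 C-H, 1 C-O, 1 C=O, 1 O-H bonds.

D(O=O) ≈ 512 kJ/mol

Let D be the O=O bond energy.
Σ(broken) = 1×341 + 3×408 + 1×344 + 1×818 + 1×455 + 2×D = 3182 + 2D
Σ(formed) = 4×818 + 4×455 = 5092
ΔH = Σ(broken) − Σ(formed) = (3182 + 2D) − (5092) = −1910 + 2D
Setting this equal to −886 kJ gives 2D = 1024, so D = 512 kJ/mol.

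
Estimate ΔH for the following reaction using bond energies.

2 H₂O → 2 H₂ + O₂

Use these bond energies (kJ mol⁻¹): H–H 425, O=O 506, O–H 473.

ΔH ≈ +536 kJ

Bonds broken (reactants):
  O–H: 4 × 473 = 1892
  Σ(broken) = 1892 kJ
Bonds formed (products):
  H–H: 2 × 425 = 850
  O=O: 1 × 506 = 506
  Σ(formed) = 1356 kJ
ΔH = Σ(broken) − Σ(formed) = 1892 − 1356 = +536 kJ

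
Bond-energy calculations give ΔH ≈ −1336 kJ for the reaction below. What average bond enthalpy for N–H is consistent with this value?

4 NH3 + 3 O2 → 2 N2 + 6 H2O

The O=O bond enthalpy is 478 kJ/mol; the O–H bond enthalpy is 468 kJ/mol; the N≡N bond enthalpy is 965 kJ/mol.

Let D be the N–H bond energy.
Σ(broken) = 12×D + 3×478 = 1434 + 12D
Σ(formed) = 2×965 + 12×468 = 7546
ΔH = Σ(broken) − Σ(formed) = (1434 + 12D) − (7546) = −6112 + 12D
Setting this equal to −1336 kJ gives 12D = 4776, so D = 398 kJ/mol.

D(N–H) ≈ 398 kJ/mol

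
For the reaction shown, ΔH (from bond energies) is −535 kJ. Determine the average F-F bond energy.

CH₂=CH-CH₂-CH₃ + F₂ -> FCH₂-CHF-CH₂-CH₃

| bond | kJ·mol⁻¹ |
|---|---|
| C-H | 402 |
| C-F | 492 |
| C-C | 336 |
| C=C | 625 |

D(F-F) ≈ 160 kJ/mol

Let D be the F-F bond energy.
Σ(broken) = 2×336 + 8×402 + 1×625 + 1×D = 4513 + D
Σ(formed) = 3×336 + 2×492 + 8×402 = 5208
ΔH = Σ(broken) − Σ(formed) = (4513 + D) − (5208) = −695 + D
Setting this equal to −535 kJ gives D = 160 kJ/mol.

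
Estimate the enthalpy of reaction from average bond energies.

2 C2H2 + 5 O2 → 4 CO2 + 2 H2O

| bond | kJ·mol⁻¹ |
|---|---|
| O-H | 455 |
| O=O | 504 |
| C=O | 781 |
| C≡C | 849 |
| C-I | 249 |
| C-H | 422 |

Bonds broken (reactants):
  C≡C: 2 × 849 = 1698
  C-H: 4 × 422 = 1688
  O=O: 5 × 504 = 2520
  Σ(broken) = 5906 kJ
Bonds formed (products):
  C=O: 8 × 781 = 6248
  O-H: 4 × 455 = 1820
  Σ(formed) = 8068 kJ
ΔH = Σ(broken) − Σ(formed) = 5906 − 8068 = −2162 kJ

ΔH ≈ −2162 kJ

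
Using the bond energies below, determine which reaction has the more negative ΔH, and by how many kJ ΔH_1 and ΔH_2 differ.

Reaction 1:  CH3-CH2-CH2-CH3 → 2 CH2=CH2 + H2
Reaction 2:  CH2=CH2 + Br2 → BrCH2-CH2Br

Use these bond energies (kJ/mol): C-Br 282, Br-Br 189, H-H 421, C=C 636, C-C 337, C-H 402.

Reaction 2, by 198 kJ

Reaction 1:
  Bonds broken (reactants):
    C-C: 3 × 337 = 1011
    C-H: 10 × 402 = 4020
    Σ(broken) = 5031 kJ
  Bonds formed (products):
    C-H: 8 × 402 = 3216
    C=C: 2 × 636 = 1272
    H-H: 1 × 421 = 421
    Σ(formed) = 4909 kJ
  ΔH_1 = 5031 − 4909 = +122 kJ
Reaction 2:
  Bonds broken (reactants):
    Br-Br: 1 × 189 = 189
    C-H: 4 × 402 = 1608
    C=C: 1 × 636 = 636
    Σ(broken) = 2433 kJ
  Bonds formed (products):
    C-Br: 2 × 282 = 564
    C-C: 1 × 337 = 337
    C-H: 4 × 402 = 1608
    Σ(formed) = 2509 kJ
  ΔH_2 = 2433 − 2509 = −76 kJ
ΔH_1 − ΔH_2 = +198 kJ, so reaction 2 has the more negative ΔH; |ΔH_1 − ΔH_2| = 198 kJ.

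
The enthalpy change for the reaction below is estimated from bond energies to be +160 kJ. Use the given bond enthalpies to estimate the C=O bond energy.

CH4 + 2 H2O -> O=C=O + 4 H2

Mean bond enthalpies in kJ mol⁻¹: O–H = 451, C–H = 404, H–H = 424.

Let D be the C=O bond energy.
Σ(broken) = 4×404 + 4×451 = 3420
Σ(formed) = 2×D + 4×424 = 1696 + 2D
ΔH = Σ(broken) − Σ(formed) = (3420) − (1696 + 2D) = +1724 − 2D
Setting this equal to +160 kJ gives 2D = 1564, so D = 782 kJ/mol.

D(C=O) ≈ 782 kJ/mol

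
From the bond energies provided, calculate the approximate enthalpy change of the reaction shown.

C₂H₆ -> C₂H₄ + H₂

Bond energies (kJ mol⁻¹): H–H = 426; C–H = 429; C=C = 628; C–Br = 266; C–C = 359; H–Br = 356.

ΔH ≈ +163 kJ

Bonds broken (reactants):
  C–C: 1 × 359 = 359
  C–H: 6 × 429 = 2574
  Σ(broken) = 2933 kJ
Bonds formed (products):
  C–H: 4 × 429 = 1716
  C=C: 1 × 628 = 628
  H–H: 1 × 426 = 426
  Σ(formed) = 2770 kJ
ΔH = Σ(broken) − Σ(formed) = 2933 − 2770 = +163 kJ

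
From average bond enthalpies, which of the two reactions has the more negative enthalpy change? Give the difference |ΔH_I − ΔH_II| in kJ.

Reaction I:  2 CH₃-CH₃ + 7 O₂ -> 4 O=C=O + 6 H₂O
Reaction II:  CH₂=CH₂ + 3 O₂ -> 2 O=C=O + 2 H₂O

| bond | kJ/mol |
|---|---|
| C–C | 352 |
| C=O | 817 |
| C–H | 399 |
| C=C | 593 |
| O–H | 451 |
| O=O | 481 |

Reaction I, by 1649 kJ

Reaction I:
  Bonds broken (reactants):
    C–C: 2 × 352 = 704
    C–H: 12 × 399 = 4788
    O=O: 7 × 481 = 3367
    Σ(broken) = 8859 kJ
  Bonds formed (products):
    C=O: 8 × 817 = 6536
    O–H: 12 × 451 = 5412
    Σ(formed) = 11948 kJ
  ΔH_I = 8859 − 11948 = −3089 kJ
Reaction II:
  Bonds broken (reactants):
    C–H: 4 × 399 = 1596
    C=C: 1 × 593 = 593
    O=O: 3 × 481 = 1443
    Σ(broken) = 3632 kJ
  Bonds formed (products):
    C=O: 4 × 817 = 3268
    O–H: 4 × 451 = 1804
    Σ(formed) = 5072 kJ
  ΔH_II = 3632 − 5072 = −1440 kJ
ΔH_I − ΔH_II = −1649 kJ, so reaction I has the more negative ΔH; |ΔH_I − ΔH_II| = 1649 kJ.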